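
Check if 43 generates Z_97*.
43^{24} ≡ 1 (mod 97) and 24 < 96, so ord_97(43) = 24 ≠ 96 and 43 is not a primitive root.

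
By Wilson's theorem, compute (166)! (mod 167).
By Wilson's theorem, (166)! ≡ -1 ≡ 166 (mod 167)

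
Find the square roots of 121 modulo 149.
The square roots of 121 mod 149 are 138 and 11. Verify: 138² = 19044 ≡ 121 (mod 149)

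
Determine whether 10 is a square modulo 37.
By Euler's criterion: 10^{18} ≡ 1 mod 37. Since this equals 1, 10 is a QR.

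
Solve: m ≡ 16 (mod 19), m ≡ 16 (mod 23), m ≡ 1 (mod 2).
M = 19 × 23 × 2 = 874. M₁ = 46, y₁ ≡ 12 (mod 19). M₂ = 38, y₂ ≡ 20 (mod 23). M₃ = 437, y₃ ≡ 1 (mod 2). m = 16×46×12 + 16×38×20 + 1×437×1 ≡ 453 (mod 874)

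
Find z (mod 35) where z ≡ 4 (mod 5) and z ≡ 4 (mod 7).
M = 5 × 7 = 35. M₁ = 7, y₁ ≡ 3 (mod 5). M₂ = 5, y₂ ≡ 3 (mod 7). z = 4×7×3 + 4×5×3 ≡ 4 (mod 35)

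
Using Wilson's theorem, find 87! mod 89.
(88)! = (87)! × (88) ≡ -1 mod 89. So (87)! ≡ -1 × (88)^(-1) ≡ (-1)×(-1) = 1 mod 89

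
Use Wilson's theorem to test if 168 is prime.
(167)! mod 168 = 0. Since 0 ≢ -1 (mod 168), 168 is not prime.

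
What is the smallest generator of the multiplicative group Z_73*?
g = 5. For each prime q|72: 5^{36}≡72, 5^{24}≡8, none ≡ 1, so ord_73(5) = 72 and 5 is a primitive root.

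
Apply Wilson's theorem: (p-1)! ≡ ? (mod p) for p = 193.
By Wilson's theorem, (192)! ≡ -1 ≡ 192 (mod 193)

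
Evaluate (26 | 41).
(26/41) = 26^{20} mod 41 = -1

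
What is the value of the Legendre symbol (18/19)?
(18/19) = 18^{9} mod 19 = -1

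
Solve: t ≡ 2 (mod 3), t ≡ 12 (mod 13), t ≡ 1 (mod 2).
M = 3 × 13 × 2 = 78. M₁ = 26, y₁ ≡ 2 (mod 3). M₂ = 6, y₂ ≡ 11 (mod 13). M₃ = 39, y₃ ≡ 1 (mod 2). t = 2×26×2 + 12×6×11 + 1×39×1 ≡ 77 (mod 78)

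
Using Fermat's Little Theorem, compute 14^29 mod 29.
By Fermat: 14^{28} ≡ 1 mod 29. So 14^{29} = 14^{28} · 14^{1} ≡ 14^{1} ≡ 14 mod 29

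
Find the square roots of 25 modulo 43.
The square roots of 25 mod 43 are 38 and 5. Verify: 38² = 1444 ≡ 25 mod 43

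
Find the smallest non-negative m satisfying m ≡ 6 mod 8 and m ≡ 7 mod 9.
M = 8 × 9 = 72. M₁ = 9, y₁ ≡ 1 mod 8. M₂ = 8, y₂ ≡ 8 mod 9. m = 6×9×1 + 7×8×8 ≡ 70 mod 72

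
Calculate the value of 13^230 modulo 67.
Using Fermat: 13^{66} ≡ 1 (mod 67). 230 ≡ 32 (mod 66). So 13^{230} ≡ 13^{32} ≡ 36 (mod 67)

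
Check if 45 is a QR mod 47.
By Euler's criterion: 45^{23} ≡ 46 (mod 47). Since this equals -1 (≡ 46), 45 is not a QR.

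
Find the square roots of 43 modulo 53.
The square roots of 43 mod 53 are 34 and 19. Verify: 34² = 1156 ≡ 43 (mod 53)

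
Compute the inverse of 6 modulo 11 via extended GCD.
Extended GCD: 6(2) + 11(-1) = 1. So 6^(-1) ≡ 2 mod 11. Verify: 6 × 2 = 12 ≡ 1 mod 11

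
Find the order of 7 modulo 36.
Powers of 7 mod 36: 7^1≡7, 7^2≡13, 7^3≡19, 7^4≡25, 7^5≡31, 7^6≡1. So the order of 7 is 6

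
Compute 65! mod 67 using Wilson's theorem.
(66)! = (65)! × (66) ≡ -1 mod 67. So (65)! ≡ -1 × (66)^(-1) ≡ (-1)×(-1) = 1 mod 67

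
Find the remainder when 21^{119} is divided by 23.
By Fermat: 21^{22} ≡ 1 mod 23. 119 = 5×22 + 9. So 21^{119} ≡ 21^{9} ≡ 17 mod 23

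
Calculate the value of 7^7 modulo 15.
By repeated squaring mod 15: 7^{1}≡7, 7^{2}≡4, 7^{4}≡1. Then 7^{7} = 7^{4+2+1} ≡ 1 × 4 × 7 ≡ 13 mod 15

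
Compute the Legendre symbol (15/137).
(15/137) = 15^{68} mod 137 = 1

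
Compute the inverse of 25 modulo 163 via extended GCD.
Extended GCD: 25(-13) + 163(2) = 1. So 25^(-1) ≡ -13 ≡ 150 (mod 163). Verify: 25 × 150 = 3750 ≡ 1 (mod 163)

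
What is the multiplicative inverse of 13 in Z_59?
Since 59 is prime, by Fermat 13^(-1) ≡ 13^{57} ≡ 50 (mod 59). Verify: 13 × 50 = 650 ≡ 1 (mod 59)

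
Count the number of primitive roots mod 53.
There are φ(53-1) = φ(52) = 24 primitive roots modulo 53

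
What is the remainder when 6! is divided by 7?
By Wilson's theorem, (6)! ≡ -1 ≡ 6 (mod 7)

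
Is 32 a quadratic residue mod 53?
By Euler's criterion: 32^{26} ≡ 52 mod 53. Since this equals -1 (≡ 52), 32 is not a QR.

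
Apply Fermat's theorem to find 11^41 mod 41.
By Fermat: 11^{40} ≡ 1 mod 41. So 11^{41} = 11^{40} · 11^{1} ≡ 11^{1} ≡ 11 mod 41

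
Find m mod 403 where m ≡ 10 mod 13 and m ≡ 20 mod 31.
M = 13 × 31 = 403. M₁ = 31, y₁ ≡ 8 mod 13. M₂ = 13, y₂ ≡ 12 mod 31. m = 10×31×8 + 20×13×12 ≡ 361 mod 403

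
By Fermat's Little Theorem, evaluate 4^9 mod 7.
By Fermat: 4^{6} ≡ 1 mod 7. So 4^{9} = 4^{6} · 4^{3} ≡ 4^{3} ≡ 1 mod 7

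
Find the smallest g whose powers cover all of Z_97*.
g = 5. Powers: [5, 25, 28, 43, 21, 8, ...] generates all 96 non-zero residues.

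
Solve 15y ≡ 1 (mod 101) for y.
Since 101 is prime, by Fermat 15^(-1) ≡ 15^{99} ≡ 27 (mod 101). Verify: 15 × 27 = 405 ≡ 1 (mod 101)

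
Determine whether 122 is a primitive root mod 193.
122^{64} ≡ 1 mod 193 and 64 < 192, so ord_193(122) = 64 ≠ 192 and 122 is not a primitive root.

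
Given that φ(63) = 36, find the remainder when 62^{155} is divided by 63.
By Euler: 62^{36} ≡ 1 mod 63 since gcd(62, 63) = 1. 155 = 4×36 + 11. So 62^{155} ≡ 62^{11} ≡ 62 mod 63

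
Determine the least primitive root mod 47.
g = 5. Powers: [5, 25, 31, 14, 23, 21, 11, ...] generates all 46 non-zero residues.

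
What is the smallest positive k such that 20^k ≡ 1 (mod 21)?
Powers of 20 mod 21: 20^1≡20, 20^2≡1. Order = 2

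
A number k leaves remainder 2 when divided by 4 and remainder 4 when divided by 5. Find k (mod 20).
M = 4 × 5 = 20. M₁ = 5, y₁ ≡ 1 (mod 4). M₂ = 4, y₂ ≡ 4 (mod 5). k = 2×5×1 + 4×4×4 ≡ 14 (mod 20)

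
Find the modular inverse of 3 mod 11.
Since 11 is prime, by Fermat 3^(-1) ≡ 3^{9} ≡ 4 mod 11. Verify: 3 × 4 = 12 ≡ 1 mod 11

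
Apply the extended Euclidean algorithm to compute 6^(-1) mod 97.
Extended GCD: 6(-16) + 97(1) = 1. So 6^(-1) ≡ -16 ≡ 81 (mod 97). Verify: 6 × 81 = 486 ≡ 1 (mod 97)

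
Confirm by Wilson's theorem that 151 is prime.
(150)! mod 151 = 150. Since this equals -1 mod 151, Wilson confirms 151 is prime.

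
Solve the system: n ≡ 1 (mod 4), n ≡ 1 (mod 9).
M = 4 × 9 = 36. M₁ = 9, y₁ ≡ 1 (mod 4). M₂ = 4, y₂ ≡ 7 (mod 9). n = 1×9×1 + 1×4×7 ≡ 1 (mod 36)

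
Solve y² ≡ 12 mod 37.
The square roots of 12 mod 37 are 7 and 30. Verify: 7² = 49 ≡ 12 mod 37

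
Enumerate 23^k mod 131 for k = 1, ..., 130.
23^1, 23^2, ..., 23^{130} mod 131: [23, 5, 115, 25, 51, 125, 124, 101, 96, 112, 87, 36, 42, 49, 79, 114, 2, 46, 10, 99, 50, 102, 119, 117, 71, 61, 93, 43, 72, 84, 98, 27, 97, 4, 92, 20, 67, 100, 73, 107, 103, 11, 122, 55, 86, 13, 37, 65, 54, 63, 8, 53, 40, 3, 69, 15, 83, 75, 22, 113, 110, 41, 26, 74, 130, 108, 126, 16, 106, 80, 6, 7, 30, 35, 19, 44, 95, 89, 82, 52, 17, 129, 85, 121, 32, 81, 29, 12, 14, 60, 70, 38, 88, 59, 47, 33, 104, 34, 127, 39, 111, 64, 31, 58, 24, 28, 120, 9, 76, 45, 118, 94, 66, 77, 68, 123, 78, 91, 128, 62, 116, 48, 56, 109, 18, 21, 90, 105, 57, 1]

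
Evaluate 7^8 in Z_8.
By repeated squaring mod 8: 7^{1}≡7, 7^{2}≡1, 7^{4}≡1, 7^{8}≡1. So 7^{8} ≡ 1 mod 8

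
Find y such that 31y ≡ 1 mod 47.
Since 47 is prime, by Fermat 31^(-1) ≡ 31^{45} ≡ 44 mod 47. Verify: 31 × 44 = 1364 ≡ 1 mod 47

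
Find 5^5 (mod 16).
By repeated squaring (mod 16): 5^{1}≡5, 5^{2}≡9, 5^{4}≡1. Then 5^{5} = 5^{4+1} ≡ 1 × 5 ≡ 5 (mod 16)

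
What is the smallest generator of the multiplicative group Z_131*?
g = 2. Powers: [2, 4, 8, 16, 32, 64, 128, 125, 119, ...] generates all 130 non-zero residues.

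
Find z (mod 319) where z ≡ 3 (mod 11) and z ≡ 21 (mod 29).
M = 11 × 29 = 319. M₁ = 29, y₁ ≡ 8 (mod 11). M₂ = 11, y₂ ≡ 8 (mod 29). z = 3×29×8 + 21×11×8 ≡ 311 (mod 319)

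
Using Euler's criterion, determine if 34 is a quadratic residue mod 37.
By Euler's criterion: 34^{18} ≡ 1 (mod 37). Since this equals 1, 34 is a QR.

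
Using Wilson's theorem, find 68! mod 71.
(70)! = (68)! × (69) × (70) ≡ -1 mod 71. So (68)! ≡ -1 × [(70)(69)]^(-1) ≡ 35 mod 71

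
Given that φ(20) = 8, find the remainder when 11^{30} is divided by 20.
By Euler: 11^{8} ≡ 1 mod 20 since gcd(11, 20) = 1. 30 = 3×8 + 6. So 11^{30} ≡ 11^{6} ≡ 1 mod 20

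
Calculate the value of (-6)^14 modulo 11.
Using Fermat: (-6)^{10} ≡ 1 (mod 11). 14 ≡ 4 (mod 10). So (-6)^{14} ≡ (-6)^{4} ≡ 9 (mod 11)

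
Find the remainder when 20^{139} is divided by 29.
By Fermat: 20^{28} ≡ 1 mod 29. 139 = 4×28 + 27. So 20^{139} ≡ 20^{27} ≡ 16 mod 29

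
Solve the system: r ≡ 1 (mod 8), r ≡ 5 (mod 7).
M = 8 × 7 = 56. M₁ = 7, y₁ ≡ 7 (mod 8). M₂ = 8, y₂ ≡ 1 (mod 7). r = 1×7×7 + 5×8×1 ≡ 33 (mod 56)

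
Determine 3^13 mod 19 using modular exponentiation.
By repeated squaring (mod 19): 3^{1}≡3, 3^{2}≡9, 3^{4}≡5, 3^{8}≡6. Then 3^{13} = 3^{8+4+1} ≡ 6 × 5 × 3 ≡ 14 (mod 19)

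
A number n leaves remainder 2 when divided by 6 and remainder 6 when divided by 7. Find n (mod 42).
M = 6 × 7 = 42. M₁ = 7, y₁ ≡ 1 (mod 6). M₂ = 6, y₂ ≡ 6 (mod 7). n = 2×7×1 + 6×6×6 ≡ 20 (mod 42)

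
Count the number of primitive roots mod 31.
Number of primitive roots mod 31 = φ(p-1) = φ(30) = 8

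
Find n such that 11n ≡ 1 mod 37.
Since 37 is prime, by Fermat 11^(-1) ≡ 11^{35} ≡ 27 mod 37. Verify: 11 × 27 = 297 ≡ 1 mod 37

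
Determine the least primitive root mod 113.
g = 3. For each prime q|112: 3^{56}≡112, 3^{16}≡49, none ≡ 1, so ord_113(3) = 112 and 3 is a primitive root.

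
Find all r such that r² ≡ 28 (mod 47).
The square roots of 28 mod 47 are 34 and 13. Verify: 34² = 1156 ≡ 28 (mod 47)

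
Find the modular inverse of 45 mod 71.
Since 71 is prime, by Fermat 45^(-1) ≡ 45^{69} ≡ 30 (mod 71). Verify: 45 × 30 = 1350 ≡ 1 (mod 71)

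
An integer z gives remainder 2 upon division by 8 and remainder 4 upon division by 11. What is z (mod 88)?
M = 8 × 11 = 88. M₁ = 11, y₁ ≡ 3 (mod 8). M₂ = 8, y₂ ≡ 7 (mod 11). z = 2×11×3 + 4×8×7 ≡ 26 (mod 88)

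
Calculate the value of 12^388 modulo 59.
Using Fermat: 12^{58} ≡ 1 mod 59. 388 ≡ 40 mod 58. So 12^{388} ≡ 12^{40} ≡ 3 mod 59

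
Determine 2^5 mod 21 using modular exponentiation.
By repeated squaring (mod 21): 2^{1}≡2, 2^{2}≡4, 2^{4}≡16. Then 2^{5} = 2^{4+1} ≡ 16 × 2 ≡ 11 (mod 21)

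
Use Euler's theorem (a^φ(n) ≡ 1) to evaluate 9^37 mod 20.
By Euler: 9^{8} ≡ 1 (mod 20) since gcd(9, 20) = 1. 37 = 4×8 + 5. So 9^{37} ≡ 9^{5} ≡ 9 (mod 20)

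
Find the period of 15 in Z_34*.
Powers of 15 mod 34: 15^1≡15, 15^2≡21, 15^3≡9, 15^4≡33, 15^5≡19, 15^6≡13, 15^7≡25, 15^8≡1. So the order of 15 is 8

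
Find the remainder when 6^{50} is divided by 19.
By Fermat: 6^{18} ≡ 1 (mod 19). 50 = 2×18 + 14. So 6^{50} ≡ 6^{14} ≡ 5 (mod 19)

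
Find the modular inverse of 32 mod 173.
Since 173 is prime, by Fermat 32^(-1) ≡ 32^{171} ≡ 146 mod 173. Verify: 32 × 146 = 4672 ≡ 1 mod 173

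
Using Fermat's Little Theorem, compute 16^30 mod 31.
By Fermat's Little Theorem, 16^{30} ≡ 1 mod 31 since 31 is prime and gcd(16, 31) = 1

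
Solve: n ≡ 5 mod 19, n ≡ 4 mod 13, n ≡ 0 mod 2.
M = 19 × 13 × 2 = 494. M₁ = 26, y₁ ≡ 11 mod 19. M₂ = 38, y₂ ≡ 12 mod 13. M₃ = 247, y₃ ≡ 1 mod 2. n = 5×26×11 + 4×38×12 + 0×247×1 ≡ 290 mod 494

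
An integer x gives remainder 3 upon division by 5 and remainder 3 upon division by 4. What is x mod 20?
M = 5 × 4 = 20. M₁ = 4, y₁ ≡ 4 mod 5. M₂ = 5, y₂ ≡ 1 mod 4. x = 3×4×4 + 3×5×1 ≡ 3 mod 20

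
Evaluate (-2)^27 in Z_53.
By repeated squaring mod 53: (-2)^{1}≡51, (-2)^{2}≡4, (-2)^{4}≡16, (-2)^{8}≡44, (-2)^{16}≡28. Then (-2)^{27} = (-2)^{16+8+2+1} ≡ 28 × 44 × 4 × 51 ≡ 2 mod 53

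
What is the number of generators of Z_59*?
There are φ(59-1) = φ(58) = 28 primitive roots modulo 59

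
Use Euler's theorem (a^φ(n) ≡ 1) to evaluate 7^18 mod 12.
By Euler: 7^{4} ≡ 1 (mod 12) since gcd(7, 12) = 1. 18 = 4×4 + 2. So 7^{18} ≡ 7^{2} ≡ 1 (mod 12)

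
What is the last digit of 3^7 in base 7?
Using Fermat: 3^{6} ≡ 1 mod 7. 7 ≡ 1 mod 6. So 3^{7} ≡ 3^{1} ≡ 3 mod 7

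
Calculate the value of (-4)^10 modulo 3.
Using Fermat: (-4)^{2} ≡ 1 (mod 3). 10 ≡ 0 (mod 2). So (-4)^{10} ≡ (-4)^{0} ≡ 1 (mod 3)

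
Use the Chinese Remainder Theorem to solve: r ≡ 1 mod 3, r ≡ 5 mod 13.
M = 3 × 13 = 39. M₁ = 13, y₁ ≡ 1 mod 3. M₂ = 3, y₂ ≡ 9 mod 13. r = 1×13×1 + 5×3×9 ≡ 31 mod 39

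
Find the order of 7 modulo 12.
Powers of 7 mod 12: 7^1≡7, 7^2≡1. Order = 2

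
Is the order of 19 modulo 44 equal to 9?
Powers of 19 mod 44: 19^1≡19, 19^2≡9, 19^3≡39, 19^4≡37, 19^5≡43, 19^6≡25, 19^7≡35, 19^8≡5, 19^9≡7, 19^10≡1. 19^9≡7≢1, so ord ≠ 9. No, the actual order is 10.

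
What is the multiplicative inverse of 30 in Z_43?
Since 43 is prime, by Fermat 30^(-1) ≡ 30^{41} ≡ 33 (mod 43). Verify: 30 × 33 = 990 ≡ 1 (mod 43)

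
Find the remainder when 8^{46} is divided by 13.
By Fermat: 8^{12} ≡ 1 mod 13. 46 = 3×12 + 10. So 8^{46} ≡ 8^{10} ≡ 12 mod 13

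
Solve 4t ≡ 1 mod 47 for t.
Since 47 is prime, by Fermat 4^(-1) ≡ 4^{45} ≡ 12 mod 47. Verify: 4 × 12 = 48 ≡ 1 mod 47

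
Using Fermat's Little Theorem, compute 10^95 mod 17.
By Fermat: 10^{16} ≡ 1 mod 17. 95 = 5×16 + 15. So 10^{95} ≡ 10^{15} ≡ 12 mod 17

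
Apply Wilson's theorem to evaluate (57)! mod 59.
(58)! = (57)! × (58) ≡ -1 mod 59. So (57)! ≡ -1 × (58)^(-1) ≡ (-1)×(-1) = 1 mod 59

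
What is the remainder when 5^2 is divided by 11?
5^{2} = 25 ≡ 3 mod 11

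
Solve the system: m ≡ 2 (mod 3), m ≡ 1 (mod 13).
M = 3 × 13 = 39. M₁ = 13, y₁ ≡ 1 (mod 3). M₂ = 3, y₂ ≡ 9 (mod 13). m = 2×13×1 + 1×3×9 ≡ 14 (mod 39)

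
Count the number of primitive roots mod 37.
There are φ(37-1) = φ(36) = 12 primitive roots modulo 37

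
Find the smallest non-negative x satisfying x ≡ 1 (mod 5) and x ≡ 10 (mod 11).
M = 5 × 11 = 55. M₁ = 11, y₁ ≡ 1 (mod 5). M₂ = 5, y₂ ≡ 9 (mod 11). x = 1×11×1 + 10×5×9 ≡ 21 (mod 55)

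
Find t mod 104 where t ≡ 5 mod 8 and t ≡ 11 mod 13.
M = 8 × 13 = 104. M₁ = 13, y₁ ≡ 5 mod 8. M₂ = 8, y₂ ≡ 5 mod 13. t = 5×13×5 + 11×8×5 ≡ 37 mod 104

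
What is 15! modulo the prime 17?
(16)! = (15)! × (16) ≡ -1 (mod 17). So (15)! ≡ -1 × (16)^(-1) ≡ (-1)×(-1) = 1 (mod 17)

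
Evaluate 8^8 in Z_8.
By repeated squaring mod 8: 8^{1}≡0, 8^{2}≡0, 8^{4}≡0, 8^{8}≡0. So 8^{8} ≡ 0 mod 8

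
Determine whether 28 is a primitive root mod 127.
28^{18} ≡ 1 mod 127 and 18 < 126, so ord_127(28) = 18 ≠ 126 and 28 is not a primitive root.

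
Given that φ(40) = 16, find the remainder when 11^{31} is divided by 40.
By Euler: 11^{16} ≡ 1 mod 40 since gcd(11, 40) = 1. 31 = 1×16 + 15. So 11^{31} ≡ 11^{15} ≡ 11 mod 40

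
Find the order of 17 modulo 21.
Powers of 17 mod 21: 17^1≡17, 17^2≡16, 17^3≡20, 17^4≡4, 17^5≡5, 17^6≡1. ord_21(17) = 6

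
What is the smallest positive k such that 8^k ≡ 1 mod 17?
Powers of 8 mod 17: 8^1≡8, 8^2≡13, 8^3≡2, 8^4≡16, 8^5≡9, 8^6≡4, 8^7≡15, 8^8≡1. ord_17(8) = 8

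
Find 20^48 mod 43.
Using Fermat: 20^{42} ≡ 1 mod 43. 48 ≡ 6 mod 42. So 20^{48} ≡ 20^{6} ≡ 4 mod 43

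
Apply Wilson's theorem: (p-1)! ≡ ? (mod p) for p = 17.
By Wilson's theorem, (16)! ≡ -1 ≡ 16 mod 17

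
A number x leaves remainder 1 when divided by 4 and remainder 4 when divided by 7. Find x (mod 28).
M = 4 × 7 = 28. M₁ = 7, y₁ ≡ 3 (mod 4). M₂ = 4, y₂ ≡ 2 (mod 7). x = 1×7×3 + 4×4×2 ≡ 25 (mod 28)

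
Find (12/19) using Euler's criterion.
(12/19) = 12^{9} mod 19 = -1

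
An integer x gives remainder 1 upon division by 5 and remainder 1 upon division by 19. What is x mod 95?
M = 5 × 19 = 95. M₁ = 19, y₁ ≡ 4 mod 5. M₂ = 5, y₂ ≡ 4 mod 19. x = 1×19×4 + 1×5×4 ≡ 1 mod 95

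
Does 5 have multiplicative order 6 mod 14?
Powers of 5 mod 14: 5^1≡5, 5^2≡11, 5^3≡13, 5^4≡9, 5^5≡3, 5^6≡1. First k with 5^k≡1 is k=6. Yes, ord_14(5) = 6.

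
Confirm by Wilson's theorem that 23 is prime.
(22)! mod 23 = 22. Since this equals -1 mod 23, Wilson confirms 23 is prime.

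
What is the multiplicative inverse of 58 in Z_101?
Since 101 is prime, by Fermat 58^(-1) ≡ 58^{99} ≡ 54 (mod 101). Verify: 58 × 54 = 3132 ≡ 1 (mod 101)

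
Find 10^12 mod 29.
By repeated squaring mod 29: 10^{1}≡10, 10^{2}≡13, 10^{4}≡24, 10^{8}≡25. Then 10^{12} = 10^{8+4} ≡ 25 × 24 ≡ 20 mod 29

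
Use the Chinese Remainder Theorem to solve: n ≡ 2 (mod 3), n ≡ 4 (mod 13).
M = 3 × 13 = 39. M₁ = 13, y₁ ≡ 1 (mod 3). M₂ = 3, y₂ ≡ 9 (mod 13). n = 2×13×1 + 4×3×9 ≡ 17 (mod 39)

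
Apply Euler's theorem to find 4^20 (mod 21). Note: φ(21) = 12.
By Euler: 4^{12} ≡ 1 (mod 21) since gcd(4, 21) = 1. 20 = 1×12 + 8. So 4^{20} ≡ 4^{8} ≡ 16 (mod 21)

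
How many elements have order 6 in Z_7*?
Number of primitive roots mod 7 = φ(p-1) = φ(6) = 2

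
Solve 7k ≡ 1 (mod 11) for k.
Since 11 is prime, by Fermat 7^(-1) ≡ 7^{9} ≡ 8 (mod 11). Verify: 7 × 8 = 56 ≡ 1 (mod 11)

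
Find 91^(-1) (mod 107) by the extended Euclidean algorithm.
Extended GCD: 91(20) + 107(-17) = 1. So 91^(-1) ≡ 20 (mod 107). Verify: 91 × 20 = 1820 ≡ 1 (mod 107)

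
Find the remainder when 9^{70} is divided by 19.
By Fermat: 9^{18} ≡ 1 mod 19. 70 = 3×18 + 16. So 9^{70} ≡ 9^{16} ≡ 4 mod 19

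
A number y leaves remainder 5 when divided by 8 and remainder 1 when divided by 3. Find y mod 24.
M = 8 × 3 = 24. M₁ = 3, y₁ ≡ 3 mod 8. M₂ = 8, y₂ ≡ 2 mod 3. y = 5×3×3 + 1×8×2 ≡ 13 mod 24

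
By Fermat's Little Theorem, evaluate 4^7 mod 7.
By Fermat: 4^{6} ≡ 1 mod 7. So 4^{7} = 4^{6} · 4^{1} ≡ 4^{1} ≡ 4 mod 7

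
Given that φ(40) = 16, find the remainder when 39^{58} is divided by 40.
By Euler: 39^{16} ≡ 1 mod 40 since gcd(39, 40) = 1. 58 = 3×16 + 10. So 39^{58} ≡ 39^{10} ≡ 1 mod 40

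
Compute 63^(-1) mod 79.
Since 79 is prime, by Fermat 63^(-1) ≡ 63^{77} ≡ 74 mod 79. Verify: 63 × 74 = 4662 ≡ 1 mod 79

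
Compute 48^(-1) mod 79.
Since 79 is prime, by Fermat 48^(-1) ≡ 48^{77} ≡ 28 mod 79. Verify: 48 × 28 = 1344 ≡ 1 mod 79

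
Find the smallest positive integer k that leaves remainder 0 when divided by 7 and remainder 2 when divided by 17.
M = 7 × 17 = 119. M₁ = 17, y₁ ≡ 5 (mod 7). M₂ = 7, y₂ ≡ 5 (mod 17). k = 0×17×5 + 2×7×5 ≡ 70 (mod 119)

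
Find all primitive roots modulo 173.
There are φ(172) = 84 primitive roots mod 173: {2, 3, 5, 7, 8, 11, 12, 17, 18, 19, 20, 26, 27, 28, 30, 32, 39, 42, 44, 45, 46, 48, 50, 53, 58, 59, 61, 62, 63, 65, 66, 68, 69, 70, 71, 72, 74, 75, 76, 79, 82, 86, 87, 91, 94, 97, 98, 99, 101, 102, 103, 104, 105, 107, 108, 110, 111, 112, 114, 115, 120, 123, 125, 127, 128, 129, 131, 134, 141, 143, 145, 146, 147, 153, 154, 155, 156, 161, 162, 165, 166, 168, 170, 171}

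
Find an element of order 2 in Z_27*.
26 has order 2 mod 27 since 26^{2} ≡ 1 (mod 27) and no smaller power works.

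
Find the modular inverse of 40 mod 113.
Since 113 is prime, by Fermat 40^(-1) ≡ 40^{111} ≡ 65 (mod 113). Verify: 40 × 65 = 2600 ≡ 1 (mod 113)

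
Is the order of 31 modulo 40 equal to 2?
Powers of 31 mod 40: 31^1≡31, 31^2≡1. First k with 31^k≡1 is k=2. Yes, ord_40(31) = 2.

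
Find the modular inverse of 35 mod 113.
Since 113 is prime, by Fermat 35^(-1) ≡ 35^{111} ≡ 42 mod 113. Verify: 35 × 42 = 1470 ≡ 1 mod 113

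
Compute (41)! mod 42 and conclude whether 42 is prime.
(41)! mod 42 = 0. Since 0 ≢ -1 (mod 42), 42 is not prime.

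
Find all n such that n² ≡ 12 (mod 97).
The square roots of 12 mod 97 are 77 and 20. Verify: 77² = 5929 ≡ 12 (mod 97)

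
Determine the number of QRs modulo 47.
Exactly half the non-zero residues mod a prime are QRs: (47-1)/2 = 23.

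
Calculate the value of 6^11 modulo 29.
By repeated squaring mod 29: 6^{1}≡6, 6^{2}≡7, 6^{4}≡20, 6^{8}≡23. Then 6^{11} = 6^{8+2+1} ≡ 23 × 7 × 6 ≡ 9 mod 29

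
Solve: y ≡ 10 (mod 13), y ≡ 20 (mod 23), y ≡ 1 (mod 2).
M = 13 × 23 × 2 = 598. M₁ = 46, y₁ ≡ 2 (mod 13). M₂ = 26, y₂ ≡ 8 (mod 23). M₃ = 299, y₃ ≡ 1 (mod 2). y = 10×46×2 + 20×26×8 + 1×299×1 ≡ 595 (mod 598)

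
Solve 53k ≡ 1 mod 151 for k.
Since 151 is prime, by Fermat 53^(-1) ≡ 53^{149} ≡ 57 mod 151. Verify: 53 × 57 = 3021 ≡ 1 mod 151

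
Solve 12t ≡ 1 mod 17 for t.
Since 17 is prime, by Fermat 12^(-1) ≡ 12^{15} ≡ 10 mod 17. Verify: 12 × 10 = 120 ≡ 1 mod 17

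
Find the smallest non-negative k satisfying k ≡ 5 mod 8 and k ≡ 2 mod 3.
M = 8 × 3 = 24. M₁ = 3, y₁ ≡ 3 mod 8. M₂ = 8, y₂ ≡ 2 mod 3. k = 5×3×3 + 2×8×2 ≡ 5 mod 24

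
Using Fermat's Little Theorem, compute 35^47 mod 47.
By Fermat: 35^{46} ≡ 1 (mod 47). So 35^{47} = 35^{46} · 35^{1} ≡ 35^{1} ≡ 35 (mod 47)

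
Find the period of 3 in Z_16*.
Powers of 3 mod 16: 3^1≡3, 3^2≡9, 3^3≡11, 3^4≡1. ord_16(3) = 4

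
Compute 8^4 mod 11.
8^{4} = 4096 ≡ 4 mod 11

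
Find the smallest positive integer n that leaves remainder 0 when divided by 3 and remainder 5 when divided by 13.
M = 3 × 13 = 39. M₁ = 13, y₁ ≡ 1 (mod 3). M₂ = 3, y₂ ≡ 9 (mod 13). n = 0×13×1 + 5×3×9 ≡ 18 (mod 39)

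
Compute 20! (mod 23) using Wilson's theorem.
(22)! = (20)! × (21) × (22) ≡ -1 (mod 23). So (20)! ≡ -1 × [(22)(21)]^(-1) ≡ 11 (mod 23)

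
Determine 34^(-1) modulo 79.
Since 79 is prime, by Fermat 34^(-1) ≡ 34^{77} ≡ 7 (mod 79). Verify: 34 × 7 = 238 ≡ 1 (mod 79)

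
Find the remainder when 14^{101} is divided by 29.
By Fermat: 14^{28} ≡ 1 mod 29. 101 = 3×28 + 17. So 14^{101} ≡ 14^{17} ≡ 11 mod 29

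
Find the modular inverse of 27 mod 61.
Since 61 is prime, by Fermat 27^(-1) ≡ 27^{59} ≡ 52 (mod 61). Verify: 27 × 52 = 1404 ≡ 1 (mod 61)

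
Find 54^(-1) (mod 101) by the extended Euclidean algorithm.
Extended GCD: 54(-43) + 101(23) = 1. So 54^(-1) ≡ -43 ≡ 58 (mod 101). Verify: 54 × 58 = 3132 ≡ 1 (mod 101)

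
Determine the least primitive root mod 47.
g = 5. For each prime q|46: 5^{23}≡46, 5^{2}≡25, none ≡ 1, so ord_47(5) = 46 and 5 is a primitive root.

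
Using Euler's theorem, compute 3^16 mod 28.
By Euler: 3^{12} ≡ 1 mod 28 since gcd(3, 28) = 1. 16 = 1×12 + 4. So 3^{16} ≡ 3^{4} ≡ 25 mod 28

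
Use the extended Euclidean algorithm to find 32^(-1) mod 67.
Extended GCD: 32(-23) + 67(11) = 1. So 32^(-1) ≡ -23 ≡ 44 (mod 67). Verify: 32 × 44 = 1408 ≡ 1 (mod 67)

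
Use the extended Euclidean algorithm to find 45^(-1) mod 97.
Extended GCD: 45(-28) + 97(13) = 1. So 45^(-1) ≡ -28 ≡ 69 mod 97. Verify: 45 × 69 = 3105 ≡ 1 mod 97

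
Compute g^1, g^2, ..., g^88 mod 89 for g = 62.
62^1, 62^2, ..., 62^{88} mod 89: [62, 17, 75, 22, 29, 18, 48, 39, 15, 40, 77, 57, 63, 79, 3, 8, 51, 47, 66, 87, 54, 55, 28, 45, 31, 53, 82, 11, 59, 9, 24, 64, 52, 20, 83, 73, 76, 84, 46, 4, 70, 68, 33, 88, 27, 72, 14, 67, 60, 71, 41, 50, 74, 49, 12, 32, 26, 10, 86, 81, 38, 42, 23, 2, 35, 34, 61, 44, 58, 36, 7, 78, 30, 80, 65, 25, 37, 69, 6, 16, 13, 5, 43, 85, 19, 21, 56, 1]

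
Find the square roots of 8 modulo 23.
The square roots of 8 mod 23 are 13 and 10. Verify: 13² = 169 ≡ 8 (mod 23)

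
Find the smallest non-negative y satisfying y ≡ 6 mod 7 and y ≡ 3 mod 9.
M = 7 × 9 = 63. M₁ = 9, y₁ ≡ 4 mod 7. M₂ = 7, y₂ ≡ 4 mod 9. y = 6×9×4 + 3×7×4 ≡ 48 mod 63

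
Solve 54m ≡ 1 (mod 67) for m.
Since 67 is prime, by Fermat 54^(-1) ≡ 54^{65} ≡ 36 (mod 67). Verify: 54 × 36 = 1944 ≡ 1 (mod 67)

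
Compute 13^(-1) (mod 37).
Since 37 is prime, by Fermat 13^(-1) ≡ 13^{35} ≡ 20 (mod 37). Verify: 13 × 20 = 260 ≡ 1 (mod 37)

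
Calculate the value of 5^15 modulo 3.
Using Fermat: 5^{2} ≡ 1 mod 3. 15 ≡ 1 mod 2. So 5^{15} ≡ 5^{1} ≡ 2 mod 3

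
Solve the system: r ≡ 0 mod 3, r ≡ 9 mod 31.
M = 3 × 31 = 93. M₁ = 31, y₁ ≡ 1 mod 3. M₂ = 3, y₂ ≡ 21 mod 31. r = 0×31×1 + 9×3×21 ≡ 9 mod 93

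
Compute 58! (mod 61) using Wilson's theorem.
(60)! = (58)! × (59) × (60) ≡ -1 (mod 61). So (58)! ≡ -1 × [(60)(59)]^(-1) ≡ 30 (mod 61)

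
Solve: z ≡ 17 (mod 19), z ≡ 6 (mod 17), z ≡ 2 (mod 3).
M = 19 × 17 × 3 = 969. M₁ = 51, y₁ ≡ 3 (mod 19). M₂ = 57, y₂ ≡ 3 (mod 17). M₃ = 323, y₃ ≡ 2 (mod 3). z = 17×51×3 + 6×57×3 + 2×323×2 ≡ 74 (mod 969)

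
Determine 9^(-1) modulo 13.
Since 13 is prime, by Fermat 9^(-1) ≡ 9^{11} ≡ 3 (mod 13). Verify: 9 × 3 = 27 ≡ 1 (mod 13)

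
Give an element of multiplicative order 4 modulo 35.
8 has order 4 mod 35 since 8^{4} ≡ 1 mod 35 and no smaller power works.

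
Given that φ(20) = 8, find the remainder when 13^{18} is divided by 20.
By Euler: 13^{8} ≡ 1 mod 20 since gcd(13, 20) = 1. 18 = 2×8 + 2. So 13^{18} ≡ 13^{2} ≡ 9 mod 20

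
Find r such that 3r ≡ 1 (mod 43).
Since 43 is prime, by Fermat 3^(-1) ≡ 3^{41} ≡ 29 (mod 43). Verify: 3 × 29 = 87 ≡ 1 (mod 43)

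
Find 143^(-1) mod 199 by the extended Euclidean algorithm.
Extended GCD: 143(-32) + 199(23) = 1. So 143^(-1) ≡ -32 ≡ 167 mod 199. Verify: 143 × 167 = 23881 ≡ 1 mod 199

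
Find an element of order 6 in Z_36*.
23 has order 6 mod 36 since 23^{6} ≡ 1 mod 36 and no smaller power works.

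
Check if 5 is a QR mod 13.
By Euler's criterion: 5^{6} ≡ 12 (mod 13). Since this equals -1 (≡ 12), 5 is not a QR.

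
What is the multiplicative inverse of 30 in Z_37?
Since 37 is prime, by Fermat 30^(-1) ≡ 30^{35} ≡ 21 (mod 37). Verify: 30 × 21 = 630 ≡ 1 (mod 37)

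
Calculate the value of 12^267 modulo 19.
Using Fermat: 12^{18} ≡ 1 mod 19. 267 ≡ 15 mod 18. So 12^{267} ≡ 12^{15} ≡ 18 mod 19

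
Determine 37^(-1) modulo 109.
Since 109 is prime, by Fermat 37^(-1) ≡ 37^{107} ≡ 56 (mod 109). Verify: 37 × 56 = 2072 ≡ 1 (mod 109)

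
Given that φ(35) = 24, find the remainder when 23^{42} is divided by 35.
By Euler: 23^{24} ≡ 1 (mod 35) since gcd(23, 35) = 1. 42 = 1×24 + 18. So 23^{42} ≡ 23^{18} ≡ 29 (mod 35)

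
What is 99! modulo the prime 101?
(100)! = (99)! × (100) ≡ -1 mod 101. So (99)! ≡ -1 × (100)^(-1) ≡ (-1)×(-1) = 1 mod 101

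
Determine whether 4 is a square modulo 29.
By Euler's criterion: 4^{14} ≡ 1 (mod 29). Since this equals 1, 4 is a QR.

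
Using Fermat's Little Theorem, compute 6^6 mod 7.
By Fermat's Little Theorem, 6^{6} ≡ 1 (mod 7) since 7 is prime and gcd(6, 7) = 1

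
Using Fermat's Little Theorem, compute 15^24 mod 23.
By Fermat: 15^{22} ≡ 1 (mod 23). So 15^{24} = 15^{22} · 15^{2} ≡ 15^{2} ≡ 18 (mod 23)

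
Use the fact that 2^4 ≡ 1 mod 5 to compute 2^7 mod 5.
By Fermat: 2^{4} ≡ 1 mod 5. So 2^{7} = 2^{4} · 2^{3} ≡ 2^{3} ≡ 3 mod 5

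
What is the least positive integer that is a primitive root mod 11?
g = 2. Powers: [2, 4, 8, 5, 10, 9, 7, 3, 6, ...] generates all 10 non-zero residues.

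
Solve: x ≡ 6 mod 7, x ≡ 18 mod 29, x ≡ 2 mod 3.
M = 7 × 29 × 3 = 609. M₁ = 87, y₁ ≡ 5 mod 7. M₂ = 21, y₂ ≡ 18 mod 29. M₃ = 203, y₃ ≡ 2 mod 3. x = 6×87×5 + 18×21×18 + 2×203×2 ≡ 482 mod 609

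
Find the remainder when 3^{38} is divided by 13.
By Fermat: 3^{12} ≡ 1 (mod 13). 38 = 3×12 + 2. So 3^{38} ≡ 3^{2} ≡ 9 (mod 13)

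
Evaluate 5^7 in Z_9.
By repeated squaring (mod 9): 5^{1}≡5, 5^{2}≡7, 5^{4}≡4. Then 5^{7} = 5^{4+2+1} ≡ 4 × 7 × 5 ≡ 5 (mod 9)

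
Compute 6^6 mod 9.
By repeated squaring (mod 9): 6^{1}≡6, 6^{2}≡0, 6^{4}≡0. Then 6^{6} = 6^{4+2} ≡ 0 × 0 ≡ 0 (mod 9)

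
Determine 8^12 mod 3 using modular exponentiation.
Using Fermat: 8^{2} ≡ 1 mod 3. 12 ≡ 0 mod 2. So 8^{12} ≡ 8^{0} ≡ 1 mod 3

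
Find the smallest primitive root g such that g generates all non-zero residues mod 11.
g = 2. For each prime q|10: 2^{5}≡10, 2^{2}≡4, none ≡ 1, so ord_11(2) = 10 and 2 is a primitive root.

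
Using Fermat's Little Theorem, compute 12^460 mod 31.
By Fermat: 12^{30} ≡ 1 mod 31. 460 ≡ 10 mod 30. So 12^{460} ≡ 12^{10} ≡ 25 mod 31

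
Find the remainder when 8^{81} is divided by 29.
By Fermat: 8^{28} ≡ 1 mod 29. 81 = 2×28 + 25. So 8^{81} ≡ 8^{25} ≡ 26 mod 29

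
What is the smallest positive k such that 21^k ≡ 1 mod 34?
Powers of 21 mod 34: 21^1≡21, 21^2≡33, 21^3≡13, 21^4≡1. So the order of 21 is 4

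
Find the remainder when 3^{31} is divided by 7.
By Fermat: 3^{6} ≡ 1 mod 7. 31 = 5×6 + 1. So 3^{31} ≡ 3^{1} ≡ 3 mod 7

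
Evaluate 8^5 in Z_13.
By repeated squaring (mod 13): 8^{1}≡8, 8^{2}≡12, 8^{4}≡1. Then 8^{5} = 8^{4+1} ≡ 1 × 8 ≡ 8 (mod 13)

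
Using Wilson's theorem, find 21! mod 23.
(22)! = (21)! × (22) ≡ -1 (mod 23). So (21)! ≡ -1 × (22)^(-1) ≡ (-1)×(-1) = 1 (mod 23)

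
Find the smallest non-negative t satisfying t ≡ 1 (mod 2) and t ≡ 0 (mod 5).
M = 2 × 5 = 10. M₁ = 5, y₁ ≡ 1 (mod 2). M₂ = 2, y₂ ≡ 3 (mod 5). t = 1×5×1 + 0×2×3 ≡ 5 (mod 10)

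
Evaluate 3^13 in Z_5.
Using Fermat: 3^{4} ≡ 1 mod 5. 13 ≡ 1 mod 4. So 3^{13} ≡ 3^{1} ≡ 3 mod 5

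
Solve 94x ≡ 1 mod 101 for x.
Since 101 is prime, by Fermat 94^(-1) ≡ 94^{99} ≡ 72 mod 101. Verify: 94 × 72 = 6768 ≡ 1 mod 101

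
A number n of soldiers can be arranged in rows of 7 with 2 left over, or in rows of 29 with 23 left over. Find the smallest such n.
M = 7 × 29 = 203. M₁ = 29, y₁ ≡ 1 mod 7. M₂ = 7, y₂ ≡ 25 mod 29. n = 2×29×1 + 23×7×25 ≡ 23 mod 203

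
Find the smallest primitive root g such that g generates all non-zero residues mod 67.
g = 2. Powers: [2, 4, 8, 16, 32, 64, 61, 55, 43, ...] generates all 66 non-zero residues.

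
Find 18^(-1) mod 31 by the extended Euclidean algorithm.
Extended GCD: 18(-12) + 31(7) = 1. So 18^(-1) ≡ -12 ≡ 19 mod 31. Verify: 18 × 19 = 342 ≡ 1 mod 31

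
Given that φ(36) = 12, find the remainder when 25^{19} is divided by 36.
By Euler: 25^{12} ≡ 1 (mod 36) since gcd(25, 36) = 1. 19 = 1×12 + 7. So 25^{19} ≡ 25^{7} ≡ 25 (mod 36)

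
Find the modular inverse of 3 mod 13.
Since 13 is prime, by Fermat 3^(-1) ≡ 3^{11} ≡ 9 (mod 13). Verify: 3 × 9 = 27 ≡ 1 (mod 13)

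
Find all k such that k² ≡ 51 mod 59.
The square roots of 51 mod 59 are 46 and 13. Verify: 46² = 2116 ≡ 51 mod 59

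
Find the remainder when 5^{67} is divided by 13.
By Fermat: 5^{12} ≡ 1 (mod 13). 67 = 5×12 + 7. So 5^{67} ≡ 5^{7} ≡ 8 (mod 13)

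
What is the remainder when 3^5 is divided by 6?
By repeated squaring mod 6: 3^{1}≡3, 3^{2}≡3, 3^{4}≡3. Then 3^{5} = 3^{4+1} ≡ 3 × 3 ≡ 3 mod 6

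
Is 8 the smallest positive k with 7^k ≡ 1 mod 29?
Powers of 7 mod 29: 7^1≡7, 7^2≡20, 7^3≡24, 7^4≡23, 7^5≡16, 7^6≡25, 7^7≡1. Already 7^7≡1, so the order is 7 < 8. No, the actual order is 7.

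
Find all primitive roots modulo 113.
There are φ(112) = 48 primitive roots mod 113: {3, 5, 6, 10, 12, 17, 19, 20, 21, 23, 24, 27, 29, 33, 34, 37, 38, 39, 43, 45, 46, 47, 54, 55, 58, 59, 66, 67, 68, 70, 74, 75, 76, 79, 80, 84, 86, 89, 90, 92, 93, 94, 96, 101, 103, 107, 108, 110}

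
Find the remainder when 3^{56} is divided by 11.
By Fermat: 3^{10} ≡ 1 mod 11. 56 = 5×10 + 6. So 3^{56} ≡ 3^{6} ≡ 3 mod 11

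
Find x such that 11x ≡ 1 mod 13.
Since 13 is prime, by Fermat 11^(-1) ≡ 11^{11} ≡ 6 mod 13. Verify: 11 × 6 = 66 ≡ 1 mod 13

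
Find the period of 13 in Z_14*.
Powers of 13 mod 14: 13^1≡13, 13^2≡1. Order = 2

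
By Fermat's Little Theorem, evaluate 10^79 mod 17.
By Fermat: 10^{16} ≡ 1 mod 17. 79 = 4×16 + 15. So 10^{79} ≡ 10^{15} ≡ 12 mod 17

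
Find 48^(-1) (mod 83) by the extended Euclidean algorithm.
Extended GCD: 48(-19) + 83(11) = 1. So 48^(-1) ≡ -19 ≡ 64 (mod 83). Verify: 48 × 64 = 3072 ≡ 1 (mod 83)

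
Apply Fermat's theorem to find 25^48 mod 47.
By Fermat: 25^{46} ≡ 1 mod 47. So 25^{48} = 25^{46} · 25^{2} ≡ 25^{2} ≡ 14 mod 47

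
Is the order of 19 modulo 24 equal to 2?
Powers of 19 mod 24: 19^1≡19, 19^2≡1. First k with 19^k≡1 is k=2. Yes, ord_24(19) = 2.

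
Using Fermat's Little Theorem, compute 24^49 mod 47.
By Fermat: 24^{46} ≡ 1 mod 47. So 24^{49} = 24^{46} · 24^{3} ≡ 24^{3} ≡ 6 mod 47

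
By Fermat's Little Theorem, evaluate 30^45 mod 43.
By Fermat: 30^{42} ≡ 1 (mod 43). So 30^{45} = 30^{42} · 30^{3} ≡ 30^{3} ≡ 39 (mod 43)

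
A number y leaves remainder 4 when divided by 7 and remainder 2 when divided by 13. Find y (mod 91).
M = 7 × 13 = 91. M₁ = 13, y₁ ≡ 6 (mod 7). M₂ = 7, y₂ ≡ 2 (mod 13). y = 4×13×6 + 2×7×2 ≡ 67 (mod 91)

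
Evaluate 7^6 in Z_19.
By repeated squaring (mod 19): 7^{1}≡7, 7^{2}≡11, 7^{4}≡7. Then 7^{6} = 7^{4+2} ≡ 7 × 11 ≡ 1 (mod 19)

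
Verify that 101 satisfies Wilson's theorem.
(100)! mod 101 = 100. Since this equals -1 mod 101, Wilson confirms 101 is prime.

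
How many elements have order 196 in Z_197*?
There are φ(197-1) = φ(196) = 84 primitive roots modulo 197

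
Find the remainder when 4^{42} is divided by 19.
By Fermat: 4^{18} ≡ 1 mod 19. 42 = 2×18 + 6. So 4^{42} ≡ 4^{6} ≡ 11 mod 19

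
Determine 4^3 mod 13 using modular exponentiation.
4^{3} = 64 ≡ 12 (mod 13)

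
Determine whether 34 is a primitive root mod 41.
ord_41(34) divides 40. For each prime q|40: 34^{20}≡40, 34^{8}≡37, none ≡ 1. So 34 has order 40 and is a primitive root mod 41.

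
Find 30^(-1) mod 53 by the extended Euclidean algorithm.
Extended GCD: 30(23) + 53(-13) = 1. So 30^(-1) ≡ 23 mod 53. Verify: 30 × 23 = 690 ≡ 1 mod 53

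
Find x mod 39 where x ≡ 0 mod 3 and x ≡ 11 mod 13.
M = 3 × 13 = 39. M₁ = 13, y₁ ≡ 1 mod 3. M₂ = 3, y₂ ≡ 9 mod 13. x = 0×13×1 + 11×3×9 ≡ 24 mod 39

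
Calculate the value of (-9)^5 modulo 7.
By repeated squaring (mod 7): (-9)^{1}≡5, (-9)^{2}≡4, (-9)^{4}≡2. Then (-9)^{5} = (-9)^{4+1} ≡ 2 × 5 ≡ 3 (mod 7)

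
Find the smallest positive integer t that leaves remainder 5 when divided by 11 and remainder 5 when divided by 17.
M = 11 × 17 = 187. M₁ = 17, y₁ ≡ 2 (mod 11). M₂ = 11, y₂ ≡ 14 (mod 17). t = 5×17×2 + 5×11×14 ≡ 5 (mod 187)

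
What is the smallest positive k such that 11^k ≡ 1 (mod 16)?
Powers of 11 mod 16: 11^1≡11, 11^2≡9, 11^3≡3, 11^4≡1. So the order of 11 is 4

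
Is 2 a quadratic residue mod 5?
By Euler's criterion: 2^{2} ≡ 4 mod 5. Since this equals -1 (≡ 4), 2 is not a QR.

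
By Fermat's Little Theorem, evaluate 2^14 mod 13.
By Fermat: 2^{12} ≡ 1 mod 13. So 2^{14} = 2^{12} · 2^{2} ≡ 2^{2} ≡ 4 mod 13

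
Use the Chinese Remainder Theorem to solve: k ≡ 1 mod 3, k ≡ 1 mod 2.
M = 3 × 2 = 6. M₁ = 2, y₁ ≡ 2 mod 3. M₂ = 3, y₂ ≡ 1 mod 2. k = 1×2×2 + 1×3×1 ≡ 1 mod 6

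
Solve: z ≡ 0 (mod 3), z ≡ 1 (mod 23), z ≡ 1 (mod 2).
M = 3 × 23 × 2 = 138. M₁ = 46, y₁ ≡ 1 (mod 3). M₂ = 6, y₂ ≡ 4 (mod 23). M₃ = 69, y₃ ≡ 1 (mod 2). z = 0×46×1 + 1×6×4 + 1×69×1 ≡ 93 (mod 138)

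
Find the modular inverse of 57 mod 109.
Since 109 is prime, by Fermat 57^(-1) ≡ 57^{107} ≡ 44 mod 109. Verify: 57 × 44 = 2508 ≡ 1 mod 109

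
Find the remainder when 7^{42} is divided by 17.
By Fermat: 7^{16} ≡ 1 (mod 17). 42 = 2×16 + 10. So 7^{42} ≡ 7^{10} ≡ 2 (mod 17)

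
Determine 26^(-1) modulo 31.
Since 31 is prime, by Fermat 26^(-1) ≡ 26^{29} ≡ 6 mod 31. Verify: 26 × 6 = 156 ≡ 1 mod 31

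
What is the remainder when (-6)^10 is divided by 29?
By repeated squaring (mod 29): (-6)^{1}≡23, (-6)^{2}≡7, (-6)^{4}≡20, (-6)^{8}≡23. Then (-6)^{10} = (-6)^{8+2} ≡ 23 × 7 ≡ 16 (mod 29)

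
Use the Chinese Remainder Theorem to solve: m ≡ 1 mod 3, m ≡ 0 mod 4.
M = 3 × 4 = 12. M₁ = 4, y₁ ≡ 1 mod 3. M₂ = 3, y₂ ≡ 3 mod 4. m = 1×4×1 + 0×3×3 ≡ 4 mod 12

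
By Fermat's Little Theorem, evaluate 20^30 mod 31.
By Fermat's Little Theorem, 20^{30} ≡ 1 (mod 31) since 31 is prime and gcd(20, 31) = 1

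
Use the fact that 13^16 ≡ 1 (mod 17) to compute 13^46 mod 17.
By Fermat: 13^{16} ≡ 1 (mod 17). 46 = 2×16 + 14. So 13^{46} ≡ 13^{14} ≡ 16 (mod 17)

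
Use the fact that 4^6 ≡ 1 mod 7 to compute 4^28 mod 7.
By Fermat: 4^{6} ≡ 1 mod 7. 28 = 4×6 + 4. So 4^{28} ≡ 4^{4} ≡ 4 mod 7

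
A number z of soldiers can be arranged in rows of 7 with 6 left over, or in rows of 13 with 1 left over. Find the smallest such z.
M = 7 × 13 = 91. M₁ = 13, y₁ ≡ 6 mod 7. M₂ = 7, y₂ ≡ 2 mod 13. z = 6×13×6 + 1×7×2 ≡ 27 mod 91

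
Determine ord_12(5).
Powers of 5 mod 12: 5^1≡5, 5^2≡1. ord_12(5) = 2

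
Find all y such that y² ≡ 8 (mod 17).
The square roots of 8 mod 17 are 12 and 5. Verify: 12² = 144 ≡ 8 (mod 17)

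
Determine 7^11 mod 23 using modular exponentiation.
By repeated squaring mod 23: 7^{1}≡7, 7^{2}≡3, 7^{4}≡9, 7^{8}≡12. Then 7^{11} = 7^{8+2+1} ≡ 12 × 3 × 7 ≡ 22 mod 23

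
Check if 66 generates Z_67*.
66^{2} ≡ 1 mod 67 and 2 < 66, so ord_67(66) = 2 ≠ 66 and 66 is not a primitive root.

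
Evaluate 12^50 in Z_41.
Using Fermat: 12^{40} ≡ 1 (mod 41). 50 ≡ 10 (mod 40). So 12^{50} ≡ 12^{10} ≡ 9 (mod 41)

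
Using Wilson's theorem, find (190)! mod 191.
By Wilson's theorem, (190)! ≡ -1 ≡ 190 mod 191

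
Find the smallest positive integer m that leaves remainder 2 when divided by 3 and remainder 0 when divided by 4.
M = 3 × 4 = 12. M₁ = 4, y₁ ≡ 1 mod 3. M₂ = 3, y₂ ≡ 3 mod 4. m = 2×4×1 + 0×3×3 ≡ 8 mod 12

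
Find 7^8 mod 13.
By repeated squaring mod 13: 7^{1}≡7, 7^{2}≡10, 7^{4}≡9, 7^{8}≡3. So 7^{8} ≡ 3 mod 13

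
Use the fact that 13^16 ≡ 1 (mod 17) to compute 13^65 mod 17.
By Fermat: 13^{16} ≡ 1 (mod 17). 65 = 4×16 + 1. So 13^{65} ≡ 13^{1} ≡ 13 (mod 17)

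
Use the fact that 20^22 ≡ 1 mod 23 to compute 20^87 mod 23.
By Fermat: 20^{22} ≡ 1 mod 23. 87 = 3×22 + 21. So 20^{87} ≡ 20^{21} ≡ 15 mod 23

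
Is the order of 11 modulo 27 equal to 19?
Powers of 11 mod 27: 11^1≡11, 11^2≡13, 11^3≡8, 11^4≡7, 11^5≡23, 11^6≡10, 11^7≡2, 11^8≡22, 11^9≡26, 11^10≡16, 11^11≡14, 11^12≡19, 11^13≡20, 11^14≡4, 11^15≡17, 11^16≡25, 11^17≡5, 11^18≡1. Already 11^18≡1, so the order is 18 < 19. No, the actual order is 18.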